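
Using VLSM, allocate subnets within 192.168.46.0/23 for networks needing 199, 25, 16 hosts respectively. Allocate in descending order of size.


199 hosts -> /24 (254 usable): 192.168.46.0/24
25 hosts -> /27 (30 usable): 192.168.47.0/27
16 hosts -> /27 (30 usable): 192.168.47.32/27
Allocation: 192.168.46.0/24 (199 hosts, 254 usable); 192.168.47.0/27 (25 hosts, 30 usable); 192.168.47.32/27 (16 hosts, 30 usable)


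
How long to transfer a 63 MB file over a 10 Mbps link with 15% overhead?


Effective throughput = 10 * (1 - 15/100) = 8.5 Mbps
File size in Mb = 63 * 8 = 504 Mb
Time = 504 / 8.5
Time = 59.2941 seconds


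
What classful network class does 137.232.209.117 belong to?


First octet: 137
Binary: 10001001
10xxxxxx -> Class B (128-191)
Class B, default mask 255.255.0.0 (/16)


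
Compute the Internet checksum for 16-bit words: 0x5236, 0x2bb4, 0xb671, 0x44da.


Sum all words (with carry folding):
+ 0x5236 = 0x5236
+ 0x2bb4 = 0x7dea
+ 0xb671 = 0x345c
+ 0x44da = 0x7936
One's complement: ~0x7936
Checksum = 0x86c9


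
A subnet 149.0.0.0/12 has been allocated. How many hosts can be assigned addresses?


Host bits = 32 - 12 = 20
Total addresses = 2^20 = 1048576
Usable = total - 2 (network and broadcast)
Usable hosts: 1048574


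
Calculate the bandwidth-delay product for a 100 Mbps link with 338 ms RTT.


BDP = bandwidth * RTT
= 100 Mbps * 338 ms
= 100 * 1e6 * 338 / 1000 bits
= 33800000 bits
= 4225000 bytes
= 4125.9766 KB
BDP = 33800000 bits (4225000 bytes)


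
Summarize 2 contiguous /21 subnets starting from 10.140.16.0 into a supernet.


Original prefix: /21
Number of subnets: 2 = 2^1
New prefix = 21 - 1 = 20
Supernet: 10.140.16.0/20


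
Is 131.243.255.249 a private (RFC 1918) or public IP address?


RFC 1918 private ranges:
  10.0.0.0/8 (10.0.0.0 - 10.255.255.255)
  172.16.0.0/12 (172.16.0.0 - 172.31.255.255)
  192.168.0.0/16 (192.168.0.0 - 192.168.255.255)
Public (not in any RFC 1918 range)


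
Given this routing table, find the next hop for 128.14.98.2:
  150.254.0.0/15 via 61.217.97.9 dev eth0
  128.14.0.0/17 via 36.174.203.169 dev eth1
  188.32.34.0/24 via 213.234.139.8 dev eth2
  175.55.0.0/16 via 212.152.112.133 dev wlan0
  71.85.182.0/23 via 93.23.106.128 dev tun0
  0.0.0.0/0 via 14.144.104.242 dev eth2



Longest prefix match for 128.14.98.2:
  /15 150.254.0.0: no
  /17 128.14.0.0: MATCH
  /24 188.32.34.0: no
  /16 175.55.0.0: no
  /23 71.85.182.0: no
  /0 0.0.0.0: MATCH
Selected: next-hop 36.174.203.169 via eth1 (matched /17)


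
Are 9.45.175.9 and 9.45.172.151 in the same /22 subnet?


Mask: 255.255.252.0
9.45.175.9 AND mask = 9.45.172.0
9.45.172.151 AND mask = 9.45.172.0
Yes, same subnet (9.45.172.0)


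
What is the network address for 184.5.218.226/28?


IP:   10111000.00000101.11011010.11100010
Mask: 11111111.11111111.11111111.11110000
AND operation:
Net:  10111000.00000101.11011010.11100000
Network: 184.5.218.224/28


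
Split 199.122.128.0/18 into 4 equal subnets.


New prefix = 18 + 2 = 20
Each subnet has 4096 addresses
  199.122.128.0/20
  199.122.144.0/20
  199.122.160.0/20
  199.122.176.0/20
Subnets: 199.122.128.0/20, 199.122.144.0/20, 199.122.160.0/20, 199.122.176.0/20


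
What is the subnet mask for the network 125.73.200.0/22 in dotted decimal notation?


/22 means 22 network bits, 10 host bits
Binary: 11111111111111111111110000000000
Mask: 255.255.252.0


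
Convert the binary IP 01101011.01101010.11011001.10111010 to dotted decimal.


01101011 = 107
01101010 = 106
11011001 = 217
10111010 = 186
IP: 107.106.217.186


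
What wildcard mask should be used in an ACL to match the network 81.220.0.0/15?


Subnet mask: 255.254.0.0
Wildcard = 255.255.255.255 - subnet mask
255 - 255 = 0
255 - 254 = 1
255 - 0 = 255
255 - 0 = 255
Wildcard: 0.1.255.255


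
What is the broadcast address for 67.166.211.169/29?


Network: 67.166.211.168/29
Host bits = 3
Set all host bits to 1:
Broadcast: 67.166.211.175


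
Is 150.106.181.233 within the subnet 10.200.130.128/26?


Subnet network: 10.200.130.128
Test IP AND mask: 150.106.181.192
No, 150.106.181.233 is not in 10.200.130.128/26


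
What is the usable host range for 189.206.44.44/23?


Network: 189.206.44.0
Broadcast: 189.206.45.255
First usable = network + 1
Last usable = broadcast - 1
Range: 189.206.44.1 to 189.206.45.254


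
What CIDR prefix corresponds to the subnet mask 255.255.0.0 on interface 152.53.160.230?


Binary: 11111111.11111111.00000000.00000000
Count leading 1s
Prefix: /16


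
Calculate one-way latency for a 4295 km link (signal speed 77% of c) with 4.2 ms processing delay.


Speed = 0.77 * 3e5 km/s = 231000 km/s
Propagation delay = 4295 / 231000 = 0.0186 s = 18.5931 ms
Processing delay = 4.2 ms
Total one-way latency = 22.7931 ms


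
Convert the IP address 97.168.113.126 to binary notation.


97 = 01100001
168 = 10101000
113 = 01110001
126 = 01111110
Binary: 01100001.10101000.01110001.01111110


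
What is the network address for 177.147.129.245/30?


IP:   10110001.10010011.10000001.11110101
Mask: 11111111.11111111.11111111.11111100
AND operation:
Net:  10110001.10010011.10000001.11110100
Network: 177.147.129.244/30


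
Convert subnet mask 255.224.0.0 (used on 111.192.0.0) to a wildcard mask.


Subnet mask: 255.224.0.0
Wildcard = 255.255.255.255 - subnet mask
255 - 255 = 0
255 - 224 = 31
255 - 0 = 255
255 - 0 = 255
Wildcard: 0.31.255.255


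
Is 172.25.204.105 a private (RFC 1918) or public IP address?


RFC 1918 private ranges:
  10.0.0.0/8 (10.0.0.0 - 10.255.255.255)
  172.16.0.0/12 (172.16.0.0 - 172.31.255.255)
  192.168.0.0/16 (192.168.0.0 - 192.168.255.255)
Private (in 172.16.0.0/12)


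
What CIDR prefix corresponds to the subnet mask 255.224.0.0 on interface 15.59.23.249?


Binary: 11111111.11100000.00000000.00000000
Count leading 1s
Prefix: /11


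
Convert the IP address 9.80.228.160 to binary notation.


9 = 00001001
80 = 01010000
228 = 11100100
160 = 10100000
Binary: 00001001.01010000.11100100.10100000


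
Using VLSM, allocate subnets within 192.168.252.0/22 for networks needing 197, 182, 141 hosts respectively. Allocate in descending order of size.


197 hosts -> /24 (254 usable): 192.168.252.0/24
182 hosts -> /24 (254 usable): 192.168.253.0/24
141 hosts -> /24 (254 usable): 192.168.254.0/24
Allocation: 192.168.252.0/24 (197 hosts, 254 usable); 192.168.253.0/24 (182 hosts, 254 usable); 192.168.254.0/24 (141 hosts, 254 usable)


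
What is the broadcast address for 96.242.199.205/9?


Network: 96.128.0.0/9
Host bits = 23
Set all host bits to 1:
Broadcast: 96.255.255.255


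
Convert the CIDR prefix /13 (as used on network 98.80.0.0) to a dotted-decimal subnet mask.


/13 means 13 network bits, 19 host bits
Binary: 11111111111110000000000000000000
Mask: 255.248.0.0


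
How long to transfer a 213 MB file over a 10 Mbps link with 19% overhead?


Effective throughput = 10 * (1 - 19/100) = 8.1 Mbps
File size in Mb = 213 * 8 = 1704 Mb
Time = 1704 / 8.1
Time = 210.3704 seconds


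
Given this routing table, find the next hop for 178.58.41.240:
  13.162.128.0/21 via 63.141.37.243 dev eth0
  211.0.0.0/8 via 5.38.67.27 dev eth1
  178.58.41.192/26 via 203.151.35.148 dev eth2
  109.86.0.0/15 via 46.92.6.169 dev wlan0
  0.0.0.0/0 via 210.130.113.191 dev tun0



Longest prefix match for 178.58.41.240:
  /21 13.162.128.0: no
  /8 211.0.0.0: no
  /26 178.58.41.192: MATCH
  /15 109.86.0.0: no
  /0 0.0.0.0: MATCH
Selected: next-hop 203.151.35.148 via eth2 (matched /26)


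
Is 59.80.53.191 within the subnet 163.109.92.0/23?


Subnet network: 163.109.92.0
Test IP AND mask: 59.80.52.0
No, 59.80.53.191 is not in 163.109.92.0/23


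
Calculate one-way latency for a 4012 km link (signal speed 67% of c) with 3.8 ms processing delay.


Speed = 0.67 * 3e5 km/s = 201000 km/s
Propagation delay = 4012 / 201000 = 0.02 s = 19.9602 ms
Processing delay = 3.8 ms
Total one-way latency = 23.7602 ms


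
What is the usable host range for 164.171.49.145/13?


Network: 164.168.0.0
Broadcast: 164.175.255.255
First usable = network + 1
Last usable = broadcast - 1
Range: 164.168.0.1 to 164.175.255.254


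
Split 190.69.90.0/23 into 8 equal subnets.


New prefix = 23 + 3 = 26
Each subnet has 64 addresses
  190.69.90.0/26
  190.69.90.64/26
  190.69.90.128/26
  190.69.90.192/26
  190.69.91.0/26
  190.69.91.64/26
  190.69.91.128/26
  190.69.91.192/26
Subnets: 190.69.90.0/26, 190.69.90.64/26, 190.69.90.128/26, 190.69.90.192/26, 190.69.91.0/26, 190.69.91.64/26, 190.69.91.128/26, 190.69.91.192/26


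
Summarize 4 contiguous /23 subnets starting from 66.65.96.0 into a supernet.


Original prefix: /23
Number of subnets: 4 = 2^2
New prefix = 23 - 2 = 21
Supernet: 66.65.96.0/21


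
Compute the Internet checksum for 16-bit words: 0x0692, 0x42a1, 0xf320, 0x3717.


Sum all words (with carry folding):
+ 0x0692 = 0x0692
+ 0x42a1 = 0x4933
+ 0xf320 = 0x3c54
+ 0x3717 = 0x736b
One's complement: ~0x736b
Checksum = 0x8c94


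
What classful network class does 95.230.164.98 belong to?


First octet: 95
Binary: 01011111
0xxxxxxx -> Class A (1-126)
Class A, default mask 255.0.0.0 (/8)


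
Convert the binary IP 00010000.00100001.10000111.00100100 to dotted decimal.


00010000 = 16
00100001 = 33
10000111 = 135
00100100 = 36
IP: 16.33.135.36


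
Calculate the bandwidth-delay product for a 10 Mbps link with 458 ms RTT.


BDP = bandwidth * RTT
= 10 Mbps * 458 ms
= 10 * 1e6 * 458 / 1000 bits
= 4580000 bits
= 572500 bytes
= 559.082 KB
BDP = 4580000 bits (572500 bytes)


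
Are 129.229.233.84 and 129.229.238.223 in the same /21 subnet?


Mask: 255.255.248.0
129.229.233.84 AND mask = 129.229.232.0
129.229.238.223 AND mask = 129.229.232.0
Yes, same subnet (129.229.232.0)


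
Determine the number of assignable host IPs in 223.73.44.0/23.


Host bits = 32 - 23 = 9
Total addresses = 2^9 = 512
Usable = total - 2 (network and broadcast)
Usable hosts: 510


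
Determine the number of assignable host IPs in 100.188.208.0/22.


Host bits = 32 - 22 = 10
Total addresses = 2^10 = 1024
Usable = total - 2 (network and broadcast)
Usable hosts: 1022


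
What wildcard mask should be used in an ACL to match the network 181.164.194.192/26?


Subnet mask: 255.255.255.192
Wildcard = 255.255.255.255 - subnet mask
255 - 255 = 0
255 - 255 = 0
255 - 255 = 0
255 - 192 = 63
Wildcard: 0.0.0.63


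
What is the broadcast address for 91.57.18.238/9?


Network: 91.0.0.0/9
Host bits = 23
Set all host bits to 1:
Broadcast: 91.127.255.255


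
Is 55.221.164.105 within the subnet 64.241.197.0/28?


Subnet network: 64.241.197.0
Test IP AND mask: 55.221.164.96
No, 55.221.164.105 is not in 64.241.197.0/28


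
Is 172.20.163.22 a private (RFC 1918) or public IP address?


RFC 1918 private ranges:
  10.0.0.0/8 (10.0.0.0 - 10.255.255.255)
  172.16.0.0/12 (172.16.0.0 - 172.31.255.255)
  192.168.0.0/16 (192.168.0.0 - 192.168.255.255)
Private (in 172.16.0.0/12)


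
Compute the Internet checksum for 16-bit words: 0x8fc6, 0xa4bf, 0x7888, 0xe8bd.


Sum all words (with carry folding):
+ 0x8fc6 = 0x8fc6
+ 0xa4bf = 0x3486
+ 0x7888 = 0xad0e
+ 0xe8bd = 0x95cc
One's complement: ~0x95cc
Checksum = 0x6a33


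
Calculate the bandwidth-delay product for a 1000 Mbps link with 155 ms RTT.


BDP = bandwidth * RTT
= 1000 Mbps * 155 ms
= 1000 * 1e6 * 155 / 1000 bits
= 155000000 bits
= 19375000 bytes
= 18920.8984 KB
BDP = 155000000 bits (19375000 bytes)


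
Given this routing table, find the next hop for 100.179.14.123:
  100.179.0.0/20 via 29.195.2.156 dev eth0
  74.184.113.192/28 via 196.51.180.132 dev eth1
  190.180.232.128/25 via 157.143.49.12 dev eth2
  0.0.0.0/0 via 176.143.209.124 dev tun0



Longest prefix match for 100.179.14.123:
  /20 100.179.0.0: MATCH
  /28 74.184.113.192: no
  /25 190.180.232.128: no
  /0 0.0.0.0: MATCH
Selected: next-hop 29.195.2.156 via eth0 (matched /20)


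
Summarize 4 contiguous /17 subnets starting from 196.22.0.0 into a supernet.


Original prefix: /17
Number of subnets: 4 = 2^2
New prefix = 17 - 2 = 15
Supernet: 196.22.0.0/15


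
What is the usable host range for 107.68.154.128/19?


Network: 107.68.128.0
Broadcast: 107.68.159.255
First usable = network + 1
Last usable = broadcast - 1
Range: 107.68.128.1 to 107.68.159.254


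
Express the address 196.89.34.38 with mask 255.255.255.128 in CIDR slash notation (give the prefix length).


Binary: 11111111.11111111.11111111.10000000
Count leading 1s
Prefix: /25


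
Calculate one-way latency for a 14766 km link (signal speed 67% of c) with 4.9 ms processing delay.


Speed = 0.67 * 3e5 km/s = 201000 km/s
Propagation delay = 14766 / 201000 = 0.0735 s = 73.4627 ms
Processing delay = 4.9 ms
Total one-way latency = 78.3627 ms


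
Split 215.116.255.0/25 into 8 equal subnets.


New prefix = 25 + 3 = 28
Each subnet has 16 addresses
  215.116.255.0/28
  215.116.255.16/28
  215.116.255.32/28
  215.116.255.48/28
  215.116.255.64/28
  215.116.255.80/28
  215.116.255.96/28
  215.116.255.112/28
Subnets: 215.116.255.0/28, 215.116.255.16/28, 215.116.255.32/28, 215.116.255.48/28, 215.116.255.64/28, 215.116.255.80/28, 215.116.255.96/28, 215.116.255.112/28


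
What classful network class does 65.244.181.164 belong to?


First octet: 65
Binary: 01000001
0xxxxxxx -> Class A (1-126)
Class A, default mask 255.0.0.0 (/8)


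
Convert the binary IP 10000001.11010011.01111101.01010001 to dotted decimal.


10000001 = 129
11010011 = 211
01111101 = 125
01010001 = 81
IP: 129.211.125.81


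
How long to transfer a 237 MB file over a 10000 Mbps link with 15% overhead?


Effective throughput = 10000 * (1 - 15/100) = 8500 Mbps
File size in Mb = 237 * 8 = 1896 Mb
Time = 1896 / 8500
Time = 0.2231 seconds


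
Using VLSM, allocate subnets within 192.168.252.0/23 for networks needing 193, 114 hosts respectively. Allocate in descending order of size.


193 hosts -> /24 (254 usable): 192.168.252.0/24
114 hosts -> /25 (126 usable): 192.168.253.0/25
Allocation: 192.168.252.0/24 (193 hosts, 254 usable); 192.168.253.0/25 (114 hosts, 126 usable)


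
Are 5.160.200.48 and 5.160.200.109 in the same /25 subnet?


Mask: 255.255.255.128
5.160.200.48 AND mask = 5.160.200.0
5.160.200.109 AND mask = 5.160.200.0
Yes, same subnet (5.160.200.0)


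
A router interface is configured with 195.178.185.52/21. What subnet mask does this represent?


/21 means 21 network bits, 11 host bits
Binary: 11111111111111111111100000000000
Mask: 255.255.248.0


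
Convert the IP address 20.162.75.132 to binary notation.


20 = 00010100
162 = 10100010
75 = 01001011
132 = 10000100
Binary: 00010100.10100010.01001011.10000100


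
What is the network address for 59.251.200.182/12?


IP:   00111011.11111011.11001000.10110110
Mask: 11111111.11110000.00000000.00000000
AND operation:
Net:  00111011.11110000.00000000.00000000
Network: 59.240.0.0/12


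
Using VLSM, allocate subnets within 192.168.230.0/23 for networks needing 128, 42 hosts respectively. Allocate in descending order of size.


128 hosts -> /24 (254 usable): 192.168.230.0/24
42 hosts -> /26 (62 usable): 192.168.231.0/26
Allocation: 192.168.230.0/24 (128 hosts, 254 usable); 192.168.231.0/26 (42 hosts, 62 usable)


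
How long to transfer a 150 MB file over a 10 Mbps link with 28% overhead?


Effective throughput = 10 * (1 - 28/100) = 7.2 Mbps
File size in Mb = 150 * 8 = 1200 Mb
Time = 1200 / 7.2
Time = 166.6667 seconds


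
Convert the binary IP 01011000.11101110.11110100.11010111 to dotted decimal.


01011000 = 88
11101110 = 238
11110100 = 244
11010111 = 215
IP: 88.238.244.215


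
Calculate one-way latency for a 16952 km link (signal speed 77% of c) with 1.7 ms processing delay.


Speed = 0.77 * 3e5 km/s = 231000 km/s
Propagation delay = 16952 / 231000 = 0.0734 s = 73.3853 ms
Processing delay = 1.7 ms
Total one-way latency = 75.0853 ms


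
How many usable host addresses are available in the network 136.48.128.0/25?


Host bits = 32 - 25 = 7
Total addresses = 2^7 = 128
Usable = total - 2 (network and broadcast)
Usable hosts: 126


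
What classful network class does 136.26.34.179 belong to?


First octet: 136
Binary: 10001000
10xxxxxx -> Class B (128-191)
Class B, default mask 255.255.0.0 (/16)


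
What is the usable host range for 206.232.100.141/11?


Network: 206.224.0.0
Broadcast: 206.255.255.255
First usable = network + 1
Last usable = broadcast - 1
Range: 206.224.0.1 to 206.255.255.254


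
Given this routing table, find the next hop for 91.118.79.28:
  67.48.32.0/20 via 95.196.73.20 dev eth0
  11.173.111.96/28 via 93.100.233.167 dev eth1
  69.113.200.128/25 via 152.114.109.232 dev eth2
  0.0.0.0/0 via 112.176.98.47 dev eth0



Longest prefix match for 91.118.79.28:
  /20 67.48.32.0: no
  /28 11.173.111.96: no
  /25 69.113.200.128: no
  /0 0.0.0.0: MATCH
Selected: next-hop 112.176.98.47 via eth0 (matched /0)


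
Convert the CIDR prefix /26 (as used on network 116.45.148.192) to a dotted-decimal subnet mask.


/26 means 26 network bits, 6 host bits
Binary: 11111111111111111111111111000000
Mask: 255.255.255.192


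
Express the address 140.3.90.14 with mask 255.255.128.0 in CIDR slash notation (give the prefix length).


Binary: 11111111.11111111.10000000.00000000
Count leading 1s
Prefix: /17


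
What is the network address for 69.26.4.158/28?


IP:   01000101.00011010.00000100.10011110
Mask: 11111111.11111111.11111111.11110000
AND operation:
Net:  01000101.00011010.00000100.10010000
Network: 69.26.4.144/28


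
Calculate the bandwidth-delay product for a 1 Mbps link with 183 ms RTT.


BDP = bandwidth * RTT
= 1 Mbps * 183 ms
= 1 * 1e6 * 183 / 1000 bits
= 183000 bits
= 22875 bytes
= 22.3389 KB
BDP = 183000 bits (22875 bytes)


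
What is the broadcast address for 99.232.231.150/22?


Network: 99.232.228.0/22
Host bits = 10
Set all host bits to 1:
Broadcast: 99.232.231.255


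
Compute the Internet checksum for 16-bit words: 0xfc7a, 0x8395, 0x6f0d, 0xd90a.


Sum all words (with carry folding):
+ 0xfc7a = 0xfc7a
+ 0x8395 = 0x8010
+ 0x6f0d = 0xef1d
+ 0xd90a = 0xc828
One's complement: ~0xc828
Checksum = 0x37d7


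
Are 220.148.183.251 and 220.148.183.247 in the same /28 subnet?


Mask: 255.255.255.240
220.148.183.251 AND mask = 220.148.183.240
220.148.183.247 AND mask = 220.148.183.240
Yes, same subnet (220.148.183.240)


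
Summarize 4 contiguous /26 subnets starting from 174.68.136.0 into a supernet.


Original prefix: /26
Number of subnets: 4 = 2^2
New prefix = 26 - 2 = 24
Supernet: 174.68.136.0/24


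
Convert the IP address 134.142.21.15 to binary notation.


134 = 10000110
142 = 10001110
21 = 00010101
15 = 00001111
Binary: 10000110.10001110.00010101.00001111


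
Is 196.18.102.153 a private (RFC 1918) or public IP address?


RFC 1918 private ranges:
  10.0.0.0/8 (10.0.0.0 - 10.255.255.255)
  172.16.0.0/12 (172.16.0.0 - 172.31.255.255)
  192.168.0.0/16 (192.168.0.0 - 192.168.255.255)
Public (not in any RFC 1918 range)


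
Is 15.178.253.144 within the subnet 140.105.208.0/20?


Subnet network: 140.105.208.0
Test IP AND mask: 15.178.240.0
No, 15.178.253.144 is not in 140.105.208.0/20


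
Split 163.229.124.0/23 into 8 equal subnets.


New prefix = 23 + 3 = 26
Each subnet has 64 addresses
  163.229.124.0/26
  163.229.124.64/26
  163.229.124.128/26
  163.229.124.192/26
  163.229.125.0/26
  163.229.125.64/26
  163.229.125.128/26
  163.229.125.192/26
Subnets: 163.229.124.0/26, 163.229.124.64/26, 163.229.124.128/26, 163.229.124.192/26, 163.229.125.0/26, 163.229.125.64/26, 163.229.125.128/26, 163.229.125.192/26


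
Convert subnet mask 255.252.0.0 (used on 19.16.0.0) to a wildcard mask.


Subnet mask: 255.252.0.0
Wildcard = 255.255.255.255 - subnet mask
255 - 255 = 0
255 - 252 = 3
255 - 0 = 255
255 - 0 = 255
Wildcard: 0.3.255.255


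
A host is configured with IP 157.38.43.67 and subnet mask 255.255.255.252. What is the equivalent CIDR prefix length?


Binary: 11111111.11111111.11111111.11111100
Count leading 1s
Prefix: /30


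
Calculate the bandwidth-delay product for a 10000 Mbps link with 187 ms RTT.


BDP = bandwidth * RTT
= 10000 Mbps * 187 ms
= 10000 * 1e6 * 187 / 1000 bits
= 1870000000 bits
= 233750000 bytes
= 228271.4844 KB
BDP = 1870000000 bits (233750000 bytes)


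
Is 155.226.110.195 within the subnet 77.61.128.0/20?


Subnet network: 77.61.128.0
Test IP AND mask: 155.226.96.0
No, 155.226.110.195 is not in 77.61.128.0/20


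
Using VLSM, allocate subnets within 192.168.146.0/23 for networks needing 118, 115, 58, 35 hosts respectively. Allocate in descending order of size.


118 hosts -> /25 (126 usable): 192.168.146.0/25
115 hosts -> /25 (126 usable): 192.168.146.128/25
58 hosts -> /26 (62 usable): 192.168.147.0/26
35 hosts -> /26 (62 usable): 192.168.147.64/26
Allocation: 192.168.146.0/25 (118 hosts, 126 usable); 192.168.146.128/25 (115 hosts, 126 usable); 192.168.147.0/26 (58 hosts, 62 usable); 192.168.147.64/26 (35 hosts, 62 usable)


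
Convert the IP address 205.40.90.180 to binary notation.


205 = 11001101
40 = 00101000
90 = 01011010
180 = 10110100
Binary: 11001101.00101000.01011010.10110100


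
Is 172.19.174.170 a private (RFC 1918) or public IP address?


RFC 1918 private ranges:
  10.0.0.0/8 (10.0.0.0 - 10.255.255.255)
  172.16.0.0/12 (172.16.0.0 - 172.31.255.255)
  192.168.0.0/16 (192.168.0.0 - 192.168.255.255)
Private (in 172.16.0.0/12)


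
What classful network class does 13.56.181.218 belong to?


First octet: 13
Binary: 00001101
0xxxxxxx -> Class A (1-126)
Class A, default mask 255.0.0.0 (/8)


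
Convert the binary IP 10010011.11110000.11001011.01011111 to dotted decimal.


10010011 = 147
11110000 = 240
11001011 = 203
01011111 = 95
IP: 147.240.203.95


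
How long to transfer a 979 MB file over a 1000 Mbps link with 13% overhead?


Effective throughput = 1000 * (1 - 13/100) = 870 Mbps
File size in Mb = 979 * 8 = 7832 Mb
Time = 7832 / 870
Time = 9.0023 seconds


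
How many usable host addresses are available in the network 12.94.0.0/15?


Host bits = 32 - 15 = 17
Total addresses = 2^17 = 131072
Usable = total - 2 (network and broadcast)
Usable hosts: 131070


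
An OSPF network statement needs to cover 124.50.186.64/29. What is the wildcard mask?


Subnet mask: 255.255.255.248
Wildcard = 255.255.255.255 - subnet mask
255 - 255 = 0
255 - 255 = 0
255 - 255 = 0
255 - 248 = 7
Wildcard: 0.0.0.7


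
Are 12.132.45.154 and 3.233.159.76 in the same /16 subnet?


Mask: 255.255.0.0
12.132.45.154 AND mask = 12.132.0.0
3.233.159.76 AND mask = 3.233.0.0
No, different subnets (12.132.0.0 vs 3.233.0.0)


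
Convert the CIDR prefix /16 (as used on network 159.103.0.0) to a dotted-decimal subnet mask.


/16 means 16 network bits, 16 host bits
Binary: 11111111111111110000000000000000
Mask: 255.255.0.0


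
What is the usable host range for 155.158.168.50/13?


Network: 155.152.0.0
Broadcast: 155.159.255.255
First usable = network + 1
Last usable = broadcast - 1
Range: 155.152.0.1 to 155.159.255.254


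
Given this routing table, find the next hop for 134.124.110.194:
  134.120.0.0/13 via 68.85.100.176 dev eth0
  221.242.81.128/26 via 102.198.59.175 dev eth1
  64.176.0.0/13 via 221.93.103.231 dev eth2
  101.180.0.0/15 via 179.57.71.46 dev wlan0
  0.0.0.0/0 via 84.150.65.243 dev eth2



Longest prefix match for 134.124.110.194:
  /13 134.120.0.0: MATCH
  /26 221.242.81.128: no
  /13 64.176.0.0: no
  /15 101.180.0.0: no
  /0 0.0.0.0: MATCH
Selected: next-hop 68.85.100.176 via eth0 (matched /13)


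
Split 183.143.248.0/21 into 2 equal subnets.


New prefix = 21 + 1 = 22
Each subnet has 1024 addresses
  183.143.248.0/22
  183.143.252.0/22
Subnets: 183.143.248.0/22, 183.143.252.0/22


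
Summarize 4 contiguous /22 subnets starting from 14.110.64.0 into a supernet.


Original prefix: /22
Number of subnets: 4 = 2^2
New prefix = 22 - 2 = 20
Supernet: 14.110.64.0/20


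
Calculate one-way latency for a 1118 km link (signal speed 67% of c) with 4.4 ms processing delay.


Speed = 0.67 * 3e5 km/s = 201000 km/s
Propagation delay = 1118 / 201000 = 0.0056 s = 5.5622 ms
Processing delay = 4.4 ms
Total one-way latency = 9.9622 ms


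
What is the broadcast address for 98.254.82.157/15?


Network: 98.254.0.0/15
Host bits = 17
Set all host bits to 1:
Broadcast: 98.255.255.255


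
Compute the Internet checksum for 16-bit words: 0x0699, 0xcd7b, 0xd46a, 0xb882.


Sum all words (with carry folding):
+ 0x0699 = 0x0699
+ 0xcd7b = 0xd414
+ 0xd46a = 0xa87f
+ 0xb882 = 0x6102
One's complement: ~0x6102
Checksum = 0x9efd


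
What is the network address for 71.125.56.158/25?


IP:   01000111.01111101.00111000.10011110
Mask: 11111111.11111111.11111111.10000000
AND operation:
Net:  01000111.01111101.00111000.10000000
Network: 71.125.56.128/25


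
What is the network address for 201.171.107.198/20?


IP:   11001001.10101011.01101011.11000110
Mask: 11111111.11111111.11110000.00000000
AND operation:
Net:  11001001.10101011.01100000.00000000
Network: 201.171.96.0/20


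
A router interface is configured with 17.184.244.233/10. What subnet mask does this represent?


/10 means 10 network bits, 22 host bits
Binary: 11111111110000000000000000000000
Mask: 255.192.0.0


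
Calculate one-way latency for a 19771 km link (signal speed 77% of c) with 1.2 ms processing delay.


Speed = 0.77 * 3e5 km/s = 231000 km/s
Propagation delay = 19771 / 231000 = 0.0856 s = 85.5887 ms
Processing delay = 1.2 ms
Total one-way latency = 86.7887 ms


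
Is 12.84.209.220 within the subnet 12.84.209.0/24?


Subnet network: 12.84.209.0
Test IP AND mask: 12.84.209.0
Yes, 12.84.209.220 is in 12.84.209.0/24


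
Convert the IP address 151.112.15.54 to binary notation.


151 = 10010111
112 = 01110000
15 = 00001111
54 = 00110110
Binary: 10010111.01110000.00001111.00110110


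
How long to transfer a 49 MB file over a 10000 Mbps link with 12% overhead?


Effective throughput = 10000 * (1 - 12/100) = 8800 Mbps
File size in Mb = 49 * 8 = 392 Mb
Time = 392 / 8800
Time = 0.0445 seconds


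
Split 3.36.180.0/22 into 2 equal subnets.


New prefix = 22 + 1 = 23
Each subnet has 512 addresses
  3.36.180.0/23
  3.36.182.0/23
Subnets: 3.36.180.0/23, 3.36.182.0/23


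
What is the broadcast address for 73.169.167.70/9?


Network: 73.128.0.0/9
Host bits = 23
Set all host bits to 1:
Broadcast: 73.255.255.255


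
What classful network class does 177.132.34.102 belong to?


First octet: 177
Binary: 10110001
10xxxxxx -> Class B (128-191)
Class B, default mask 255.255.0.0 (/16)


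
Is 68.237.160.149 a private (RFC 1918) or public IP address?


RFC 1918 private ranges:
  10.0.0.0/8 (10.0.0.0 - 10.255.255.255)
  172.16.0.0/12 (172.16.0.0 - 172.31.255.255)
  192.168.0.0/16 (192.168.0.0 - 192.168.255.255)
Public (not in any RFC 1918 range)


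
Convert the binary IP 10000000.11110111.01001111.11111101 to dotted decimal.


10000000 = 128
11110111 = 247
01001111 = 79
11111101 = 253
IP: 128.247.79.253


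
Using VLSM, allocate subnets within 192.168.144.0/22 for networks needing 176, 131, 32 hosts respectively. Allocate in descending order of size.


176 hosts -> /24 (254 usable): 192.168.144.0/24
131 hosts -> /24 (254 usable): 192.168.145.0/24
32 hosts -> /26 (62 usable): 192.168.146.0/26
Allocation: 192.168.144.0/24 (176 hosts, 254 usable); 192.168.145.0/24 (131 hosts, 254 usable); 192.168.146.0/26 (32 hosts, 62 usable)


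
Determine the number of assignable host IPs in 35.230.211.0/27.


Host bits = 32 - 27 = 5
Total addresses = 2^5 = 32
Usable = total - 2 (network and broadcast)
Usable hosts: 30


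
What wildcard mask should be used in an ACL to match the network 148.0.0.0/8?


Subnet mask: 255.0.0.0
Wildcard = 255.255.255.255 - subnet mask
255 - 255 = 0
255 - 0 = 255
255 - 0 = 255
255 - 0 = 255
Wildcard: 0.255.255.255


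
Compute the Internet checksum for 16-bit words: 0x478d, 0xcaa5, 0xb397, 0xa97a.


Sum all words (with carry folding):
+ 0x478d = 0x478d
+ 0xcaa5 = 0x1233
+ 0xb397 = 0xc5ca
+ 0xa97a = 0x6f45
One's complement: ~0x6f45
Checksum = 0x90ba


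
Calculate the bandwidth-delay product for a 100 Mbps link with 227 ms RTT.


BDP = bandwidth * RTT
= 100 Mbps * 227 ms
= 100 * 1e6 * 227 / 1000 bits
= 22700000 bits
= 2837500 bytes
= 2770.9961 KB
BDP = 22700000 bits (2837500 bytes)


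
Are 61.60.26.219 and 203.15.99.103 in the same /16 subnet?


Mask: 255.255.0.0
61.60.26.219 AND mask = 61.60.0.0
203.15.99.103 AND mask = 203.15.0.0
No, different subnets (61.60.0.0 vs 203.15.0.0)


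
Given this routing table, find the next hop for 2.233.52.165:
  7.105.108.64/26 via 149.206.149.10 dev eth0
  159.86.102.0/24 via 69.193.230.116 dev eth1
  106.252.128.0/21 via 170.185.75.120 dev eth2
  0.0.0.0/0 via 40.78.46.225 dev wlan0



Longest prefix match for 2.233.52.165:
  /26 7.105.108.64: no
  /24 159.86.102.0: no
  /21 106.252.128.0: no
  /0 0.0.0.0: MATCH
Selected: next-hop 40.78.46.225 via wlan0 (matched /0)


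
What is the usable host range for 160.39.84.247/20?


Network: 160.39.80.0
Broadcast: 160.39.95.255
First usable = network + 1
Last usable = broadcast - 1
Range: 160.39.80.1 to 160.39.95.254


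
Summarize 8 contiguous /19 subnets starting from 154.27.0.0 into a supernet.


Original prefix: /19
Number of subnets: 8 = 2^3
New prefix = 19 - 3 = 16
Supernet: 154.27.0.0/16


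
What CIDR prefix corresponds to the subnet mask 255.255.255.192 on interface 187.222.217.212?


Binary: 11111111.11111111.11111111.11000000
Count leading 1s
Prefix: /26


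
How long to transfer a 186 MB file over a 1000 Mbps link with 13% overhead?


Effective throughput = 1000 * (1 - 13/100) = 870 Mbps
File size in Mb = 186 * 8 = 1488 Mb
Time = 1488 / 870
Time = 1.7103 seconds


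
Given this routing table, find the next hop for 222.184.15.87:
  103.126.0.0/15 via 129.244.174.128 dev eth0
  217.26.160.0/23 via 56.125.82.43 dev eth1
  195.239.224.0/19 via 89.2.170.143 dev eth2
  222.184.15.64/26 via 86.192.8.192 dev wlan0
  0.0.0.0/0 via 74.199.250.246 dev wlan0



Longest prefix match for 222.184.15.87:
  /15 103.126.0.0: no
  /23 217.26.160.0: no
  /19 195.239.224.0: no
  /26 222.184.15.64: MATCH
  /0 0.0.0.0: MATCH
Selected: next-hop 86.192.8.192 via wlan0 (matched /26)


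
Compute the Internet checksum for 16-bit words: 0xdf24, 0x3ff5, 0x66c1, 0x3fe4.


Sum all words (with carry folding):
+ 0xdf24 = 0xdf24
+ 0x3ff5 = 0x1f1a
+ 0x66c1 = 0x85db
+ 0x3fe4 = 0xc5bf
One's complement: ~0xc5bf
Checksum = 0x3a40


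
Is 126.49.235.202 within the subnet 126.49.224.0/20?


Subnet network: 126.49.224.0
Test IP AND mask: 126.49.224.0
Yes, 126.49.235.202 is in 126.49.224.0/20


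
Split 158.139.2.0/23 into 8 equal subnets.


New prefix = 23 + 3 = 26
Each subnet has 64 addresses
  158.139.2.0/26
  158.139.2.64/26
  158.139.2.128/26
  158.139.2.192/26
  158.139.3.0/26
  158.139.3.64/26
  158.139.3.128/26
  158.139.3.192/26
Subnets: 158.139.2.0/26, 158.139.2.64/26, 158.139.2.128/26, 158.139.2.192/26, 158.139.3.0/26, 158.139.3.64/26, 158.139.3.128/26, 158.139.3.192/26


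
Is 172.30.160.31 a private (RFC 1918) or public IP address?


RFC 1918 private ranges:
  10.0.0.0/8 (10.0.0.0 - 10.255.255.255)
  172.16.0.0/12 (172.16.0.0 - 172.31.255.255)
  192.168.0.0/16 (192.168.0.0 - 192.168.255.255)
Private (in 172.16.0.0/12)


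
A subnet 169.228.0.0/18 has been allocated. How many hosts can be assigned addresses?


Host bits = 32 - 18 = 14
Total addresses = 2^14 = 16384
Usable = total - 2 (network and broadcast)
Usable hosts: 16382


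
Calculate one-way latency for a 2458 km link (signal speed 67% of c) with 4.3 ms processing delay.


Speed = 0.67 * 3e5 km/s = 201000 km/s
Propagation delay = 2458 / 201000 = 0.0122 s = 12.2289 ms
Processing delay = 4.3 ms
Total one-way latency = 16.5289 ms


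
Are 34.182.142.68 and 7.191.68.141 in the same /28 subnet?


Mask: 255.255.255.240
34.182.142.68 AND mask = 34.182.142.64
7.191.68.141 AND mask = 7.191.68.128
No, different subnets (34.182.142.64 vs 7.191.68.128)


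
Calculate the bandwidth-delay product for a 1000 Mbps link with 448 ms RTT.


BDP = bandwidth * RTT
= 1000 Mbps * 448 ms
= 1000 * 1e6 * 448 / 1000 bits
= 448000000 bits
= 56000000 bytes
= 54687.5 KB
BDP = 448000000 bits (56000000 bytes)


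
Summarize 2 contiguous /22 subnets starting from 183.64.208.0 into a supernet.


Original prefix: /22
Number of subnets: 2 = 2^1
New prefix = 22 - 1 = 21
Supernet: 183.64.208.0/21


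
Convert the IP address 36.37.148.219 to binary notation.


36 = 00100100
37 = 00100101
148 = 10010100
219 = 11011011
Binary: 00100100.00100101.10010100.11011011


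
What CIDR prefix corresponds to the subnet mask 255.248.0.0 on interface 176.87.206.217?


Binary: 11111111.11111000.00000000.00000000
Count leading 1s
Prefix: /13


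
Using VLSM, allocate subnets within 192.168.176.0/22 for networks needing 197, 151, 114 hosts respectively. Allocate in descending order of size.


197 hosts -> /24 (254 usable): 192.168.176.0/24
151 hosts -> /24 (254 usable): 192.168.177.0/24
114 hosts -> /25 (126 usable): 192.168.178.0/25
Allocation: 192.168.176.0/24 (197 hosts, 254 usable); 192.168.177.0/24 (151 hosts, 254 usable); 192.168.178.0/25 (114 hosts, 126 usable)


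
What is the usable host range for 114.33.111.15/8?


Network: 114.0.0.0
Broadcast: 114.255.255.255
First usable = network + 1
Last usable = broadcast - 1
Range: 114.0.0.1 to 114.255.255.254


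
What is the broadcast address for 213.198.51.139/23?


Network: 213.198.50.0/23
Host bits = 9
Set all host bits to 1:
Broadcast: 213.198.51.255


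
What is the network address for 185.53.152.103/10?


IP:   10111001.00110101.10011000.01100111
Mask: 11111111.11000000.00000000.00000000
AND operation:
Net:  10111001.00000000.00000000.00000000
Network: 185.0.0.0/10


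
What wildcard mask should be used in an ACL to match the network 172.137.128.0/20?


Subnet mask: 255.255.240.0
Wildcard = 255.255.255.255 - subnet mask
255 - 255 = 0
255 - 255 = 0
255 - 240 = 15
255 - 0 = 255
Wildcard: 0.0.15.255


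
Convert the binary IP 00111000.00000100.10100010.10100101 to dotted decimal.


00111000 = 56
00000100 = 4
10100010 = 162
10100101 = 165
IP: 56.4.162.165


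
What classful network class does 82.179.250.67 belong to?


First octet: 82
Binary: 01010010
0xxxxxxx -> Class A (1-126)
Class A, default mask 255.0.0.0 (/8)


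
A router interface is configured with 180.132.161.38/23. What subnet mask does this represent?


/23 means 23 network bits, 9 host bits
Binary: 11111111111111111111111000000000
Mask: 255.255.254.0


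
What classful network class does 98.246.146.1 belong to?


First octet: 98
Binary: 01100010
0xxxxxxx -> Class A (1-126)
Class A, default mask 255.0.0.0 (/8)


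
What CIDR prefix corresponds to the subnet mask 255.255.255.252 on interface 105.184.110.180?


Binary: 11111111.11111111.11111111.11111100
Count leading 1s
Prefix: /30


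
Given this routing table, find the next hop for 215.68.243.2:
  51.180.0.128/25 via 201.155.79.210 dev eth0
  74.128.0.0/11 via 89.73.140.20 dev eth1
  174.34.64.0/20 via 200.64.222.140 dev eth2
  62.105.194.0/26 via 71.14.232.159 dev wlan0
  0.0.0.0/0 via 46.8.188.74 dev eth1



Longest prefix match for 215.68.243.2:
  /25 51.180.0.128: no
  /11 74.128.0.0: no
  /20 174.34.64.0: no
  /26 62.105.194.0: no
  /0 0.0.0.0: MATCH
Selected: next-hop 46.8.188.74 via eth1 (matched /0)


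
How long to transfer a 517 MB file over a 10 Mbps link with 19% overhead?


Effective throughput = 10 * (1 - 19/100) = 8.1 Mbps
File size in Mb = 517 * 8 = 4136 Mb
Time = 4136 / 8.1
Time = 510.6173 seconds


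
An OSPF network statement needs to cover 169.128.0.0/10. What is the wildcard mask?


Subnet mask: 255.192.0.0
Wildcard = 255.255.255.255 - subnet mask
255 - 255 = 0
255 - 192 = 63
255 - 0 = 255
255 - 0 = 255
Wildcard: 0.63.255.255


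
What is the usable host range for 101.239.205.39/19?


Network: 101.239.192.0
Broadcast: 101.239.223.255
First usable = network + 1
Last usable = broadcast - 1
Range: 101.239.192.1 to 101.239.223.254


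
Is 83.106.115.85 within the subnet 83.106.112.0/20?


Subnet network: 83.106.112.0
Test IP AND mask: 83.106.112.0
Yes, 83.106.115.85 is in 83.106.112.0/20


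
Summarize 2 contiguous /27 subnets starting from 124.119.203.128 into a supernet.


Original prefix: /27
Number of subnets: 2 = 2^1
New prefix = 27 - 1 = 26
Supernet: 124.119.203.128/26


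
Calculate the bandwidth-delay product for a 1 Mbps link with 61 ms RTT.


BDP = bandwidth * RTT
= 1 Mbps * 61 ms
= 1 * 1e6 * 61 / 1000 bits
= 61000 bits
= 7625 bytes
= 7.4463 KB
BDP = 61000 bits (7625 bytes)


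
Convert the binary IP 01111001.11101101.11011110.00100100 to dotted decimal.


01111001 = 121
11101101 = 237
11011110 = 222
00100100 = 36
IP: 121.237.222.36


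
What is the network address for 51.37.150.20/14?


IP:   00110011.00100101.10010110.00010100
Mask: 11111111.11111100.00000000.00000000
AND operation:
Net:  00110011.00100100.00000000.00000000
Network: 51.36.0.0/14


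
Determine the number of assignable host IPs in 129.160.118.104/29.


Host bits = 32 - 29 = 3
Total addresses = 2^3 = 8
Usable = total - 2 (network and broadcast)
Usable hosts: 6


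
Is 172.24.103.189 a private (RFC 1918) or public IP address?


RFC 1918 private ranges:
  10.0.0.0/8 (10.0.0.0 - 10.255.255.255)
  172.16.0.0/12 (172.16.0.0 - 172.31.255.255)
  192.168.0.0/16 (192.168.0.0 - 192.168.255.255)
Private (in 172.16.0.0/12)


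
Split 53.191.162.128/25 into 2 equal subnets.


New prefix = 25 + 1 = 26
Each subnet has 64 addresses
  53.191.162.128/26
  53.191.162.192/26
Subnets: 53.191.162.128/26, 53.191.162.192/26


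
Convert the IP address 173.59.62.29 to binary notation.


173 = 10101101
59 = 00111011
62 = 00111110
29 = 00011101
Binary: 10101101.00111011.00111110.00011101


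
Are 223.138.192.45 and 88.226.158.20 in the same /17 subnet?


Mask: 255.255.128.0
223.138.192.45 AND mask = 223.138.128.0
88.226.158.20 AND mask = 88.226.128.0
No, different subnets (223.138.128.0 vs 88.226.128.0)


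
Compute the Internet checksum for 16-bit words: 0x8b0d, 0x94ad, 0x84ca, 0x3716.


Sum all words (with carry folding):
+ 0x8b0d = 0x8b0d
+ 0x94ad = 0x1fbb
+ 0x84ca = 0xa485
+ 0x3716 = 0xdb9b
One's complement: ~0xdb9b
Checksum = 0x2464


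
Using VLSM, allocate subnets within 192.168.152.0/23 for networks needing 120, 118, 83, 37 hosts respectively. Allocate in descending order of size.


120 hosts -> /25 (126 usable): 192.168.152.0/25
118 hosts -> /25 (126 usable): 192.168.152.128/25
83 hosts -> /25 (126 usable): 192.168.153.0/25
37 hosts -> /26 (62 usable): 192.168.153.128/26
Allocation: 192.168.152.0/25 (120 hosts, 126 usable); 192.168.152.128/25 (118 hosts, 126 usable); 192.168.153.0/25 (83 hosts, 126 usable); 192.168.153.128/26 (37 hosts, 62 usable)


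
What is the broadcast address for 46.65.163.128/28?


Network: 46.65.163.128/28
Host bits = 4
Set all host bits to 1:
Broadcast: 46.65.163.143


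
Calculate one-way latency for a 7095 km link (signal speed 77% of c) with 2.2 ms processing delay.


Speed = 0.77 * 3e5 km/s = 231000 km/s
Propagation delay = 7095 / 231000 = 0.0307 s = 30.7143 ms
Processing delay = 2.2 ms
Total one-way latency = 32.9143 ms


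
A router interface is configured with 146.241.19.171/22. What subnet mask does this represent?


/22 means 22 network bits, 10 host bits
Binary: 11111111111111111111110000000000
Mask: 255.255.252.0
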